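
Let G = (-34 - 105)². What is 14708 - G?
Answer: -4613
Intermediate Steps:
G = 19321 (G = (-139)² = 19321)
14708 - G = 14708 - 1*19321 = 14708 - 19321 = -4613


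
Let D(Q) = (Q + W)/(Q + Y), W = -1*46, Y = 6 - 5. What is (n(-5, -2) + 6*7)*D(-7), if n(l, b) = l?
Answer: 1961/6 ≈ 326.83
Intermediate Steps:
Y = 1
W = -46
D(Q) = (-46 + Q)/(1 + Q) (D(Q) = (Q - 46)/(Q + 1) = (-46 + Q)/(1 + Q))
(n(-5, -2) + 6*7)*D(-7) = (-5 + 6*7)*((-46 - 7)/(1 - 7)) = (-5 + 42)*(-53/(-6)) = 37*(-⅙*(-53)) = 37*(53/6) = 1961/6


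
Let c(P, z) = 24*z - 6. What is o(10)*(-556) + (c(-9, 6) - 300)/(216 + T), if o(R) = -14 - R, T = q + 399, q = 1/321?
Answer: 1317133551/98708 ≈ 13344.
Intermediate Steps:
q = 1/321 ≈ 0.0031153
c(P, z) = -6 + 24*z
T = 128080/321 (T = 1/321 + 399 = 128080/321 ≈ 399.00)
o(10)*(-556) + (c(-9, 6) - 300)/(216 + T) = (-14 - 1*10)*(-556) + ((-6 + 24*6) - 300)/(216 + 128080/321) = (-14 - 10)*(-556) + ((-6 + 144) - 300)/(197416/321) = -24*(-556) + (138 - 300)*(321/197416) = 13344 - 162*321/197416 = 13344 - 26001/98708 = 1317133551/98708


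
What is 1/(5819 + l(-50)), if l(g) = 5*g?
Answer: 1/5569 ≈ 0.00017957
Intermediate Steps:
1/(5819 + l(-50)) = 1/(5819 + 5*(-50)) = 1/(5819 - 250) = 1/5569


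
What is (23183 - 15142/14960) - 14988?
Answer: 61291029/7480 ≈ 8194.0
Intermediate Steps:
(23183 - 15142/14960) - 14988 = (23183 - 15142*1/14960) - 14988 = (23183 - 7571/7480) - 14988 = 173401269/7480 - 14988 = 61291029/7480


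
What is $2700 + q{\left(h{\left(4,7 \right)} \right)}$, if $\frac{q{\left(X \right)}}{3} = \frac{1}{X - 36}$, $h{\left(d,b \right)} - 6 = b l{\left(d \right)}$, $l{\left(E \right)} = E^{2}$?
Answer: $\frac{221403}{82} \approx 2700.0$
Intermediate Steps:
$h{\left(d,b \right)} = 6 + b d^{2}$
$q{\left(X \right)} = \frac{3}{-36 + X}$ ($q{\left(X \right)} = \frac{3}{X - 36} = \frac{3}{-36 + X}$)
$2700 + q{\left(h{\left(4,7 \right)} \right)} = 2700 + \frac{3}{-36 + \left(6 + 7 \cdot 4^{2}\right)} = 2700 + \frac{3}{-36 + \left(6 + 7 \cdot 16\right)} = 2700 + \frac{3}{-36 + \left(6 + 112\right)} = 2700 + \frac{3}{-36 + 118} = 2700 + \frac{3}{82} = \frac{221403}{82}$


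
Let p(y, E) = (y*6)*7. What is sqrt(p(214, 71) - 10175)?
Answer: I*sqrt(1187) ≈ 34.453*I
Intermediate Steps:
p(y, E) = 42*y (p(y, E) = (6*y)*7 = 42*y)
sqrt(p(214, 71) - 10175) = sqrt(42*214 - 10175) = sqrt(8988 - 10175) = sqrt(-1187) = I*sqrt(1187)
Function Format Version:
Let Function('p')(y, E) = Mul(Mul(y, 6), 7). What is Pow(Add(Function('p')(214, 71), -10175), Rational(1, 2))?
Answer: Mul(I, Pow(1187, Rational(1, 2))) ≈ Mul(34.453, I)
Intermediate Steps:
Function('p')(y, E) = Mul(42, y) (Function('p')(y, E) = Mul(Mul(6, y), 7) = Mul(42, y))
Pow(Add(Function('p')(214, 71), -10175), Rational(1, 2)) = Pow(Add(Mul(42, 214), -10175), Rational(1, 2)) = Pow(Add(8988, -10175), Rational(1, 2)) = Pow(-1187, Rational(1, 2)) = Mul(I, Pow(1187, Rational(1, 2)))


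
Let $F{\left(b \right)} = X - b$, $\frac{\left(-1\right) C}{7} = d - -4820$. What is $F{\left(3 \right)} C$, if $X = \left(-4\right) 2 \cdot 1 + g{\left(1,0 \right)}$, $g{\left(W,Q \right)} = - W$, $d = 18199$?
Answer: $1933596$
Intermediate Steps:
$C = -161133$ ($C = - 7 \left(18199 - -4820\right) = - 7 \left(18199 + 4820\right) = \left(-7\right) 23019 = -161133$)
$X = -9$ ($X = \left(-4\right) 2 \cdot 1 - 1 = \left(-8\right) 1 - 1 = -8 - 1 = -9$)
$F{\left(b \right)} = -9 - b$
$F{\left(3 \right)} C = \left(-9 - 3\right) \left(-161133\right) = \left(-12\right) \left(-161133\right) = 1933596$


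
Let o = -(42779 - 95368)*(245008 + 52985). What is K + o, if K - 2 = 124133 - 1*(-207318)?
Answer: 15671485330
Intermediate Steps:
K = 331453 (K = 2 + (124133 - 1*(-207318)) = 2 + (124133 + 207318) = 2 + 331451 = 331453)
o = 15671153877 (o = -(-52589)*297993 = -1*(-15671153877) = 15671153877)
K + o = 331453 + 15671153877 = 15671485330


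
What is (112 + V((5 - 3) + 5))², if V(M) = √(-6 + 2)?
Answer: 12540 + 448*I ≈ 12540.0 + 448.0*I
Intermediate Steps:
V(M) = 2*I (V(M) = √(-4) = 2*I)
(112 + V((5 - 3) + 5))² = (112 + 2*I)²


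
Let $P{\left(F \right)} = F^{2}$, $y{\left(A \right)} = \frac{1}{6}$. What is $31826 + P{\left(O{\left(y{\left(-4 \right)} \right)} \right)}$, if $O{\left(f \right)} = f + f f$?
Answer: $\frac{41246545}{1296} \approx 31826.0$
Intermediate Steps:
$y{\left(A \right)} = \frac{1}{6}$
$O{\left(f \right)} = f + f^{2}$
$31826 + P{\left(O{\left(y{\left(-4 \right)} \right)} \right)} = 31826 + \left(\frac{1 + \frac{1}{6}}{6}\right)^{2} = 31826 + \left(\frac{1}{6} \cdot \frac{7}{6}\right)^{2} = 31826 + \left(\frac{7}{36}\right)^{2} = 31826 + \frac{49}{1296} = \frac{41246545}{1296}$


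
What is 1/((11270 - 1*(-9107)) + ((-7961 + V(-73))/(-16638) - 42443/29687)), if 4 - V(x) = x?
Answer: 82322051/1677397747506 ≈ 4.9077e-5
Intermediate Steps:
V(x) = 4 - x
1/((11270 - 1*(-9107)) + ((-7961 + V(-73))/(-16638) - 42443/29687)) = 1/((11270 - 1*(-9107)) + ((-7961 + (4 - 1*(-73)))/(-16638) - 42443/29687)) = 1/((11270 + 9107) + ((-7961 + (4 + 73))*(-1/16638) - 42443*1/29687)) = 1/(20377 + ((-7961 + 77)*(-1/16638) - 42443/29687)) = 1/(20377 + (-7884*(-1/16638) - 42443/29687)) = 1/(20377 + (1314/2773 - 42443/29687)) = 1/(20377 - 78685721/82322051) = 1/(1677397747506/82322051) = 82322051/1677397747506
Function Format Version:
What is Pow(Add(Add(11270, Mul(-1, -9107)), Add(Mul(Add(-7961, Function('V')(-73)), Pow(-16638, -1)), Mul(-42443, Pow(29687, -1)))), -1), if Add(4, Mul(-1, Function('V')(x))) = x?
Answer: Rational(82322051, 1677397747506) ≈ 4.9077e-5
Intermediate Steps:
Function('V')(x) = Add(4, Mul(-1, x))
Pow(Add(Add(11270, Mul(-1, -9107)), Add(Mul(Add(-7961, Function('V')(-73)), Pow(-16638, -1)), Mul(-42443, Pow(29687, -1)))), -1) = Pow(Add(Add(11270, Mul(-1, -9107)), Add(Mul(Add(-7961, Add(4, Mul(-1, -73))), Pow(-16638, -1)), Mul(-42443, Pow(29687, -1)))), -1) = Pow(Add(Add(11270, 9107), Add(Mul(Add(-7961, Add(4, 73)), Rational(-1, 16638)), Mul(-42443, Rational(1, 29687)))), -1) = Pow(Add(20377, Add(Mul(Add(-7961, 77), Rational(-1, 16638)), Rational(-42443, 29687))), -1) = Pow(Add(20377, Add(Mul(-7884, Rational(-1, 16638)), Rational(-42443, 29687))), -1) = Pow(Add(20377, Add(Rational(1314, 2773), Rational(-42443, 29687))), -1) = Pow(Add(20377, Rational(-78685721, 82322051)), -1) = Pow(Rational(1677397747506, 82322051), -1) = Rational(82322051, 1677397747506)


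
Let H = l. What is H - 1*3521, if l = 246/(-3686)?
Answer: -6489326/1843 ≈ -3521.1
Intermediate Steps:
l = -123/1843 (l = 246*(-1/3686) = -123/1843 ≈ -0.066739)
H = -123/1843 ≈ -0.066739
H - 1*3521 = -123/1843 - 1*3521 = -123/1843 - 3521 = -6489326/1843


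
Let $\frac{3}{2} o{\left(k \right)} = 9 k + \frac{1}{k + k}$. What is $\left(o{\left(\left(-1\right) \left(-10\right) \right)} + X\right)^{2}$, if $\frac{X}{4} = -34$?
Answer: $\frac{5193841}{900} \approx 5770.9$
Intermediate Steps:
$X = -136$ ($X = 4 \left(-34\right) = -136$)
$o{\left(k \right)} = 6 k + \frac{1}{3 k}$ ($o{\left(k \right)} = \frac{2 \left(9 k + \frac{1}{k + k}\right)}{3} = \frac{2 \left(9 k + \frac{1}{2 k}\right)}{3} = \frac{2 \left(\frac{1}{2 k} + 9 k\right)}{3} = 6 k + \frac{1}{3 k}$)
$\left(o{\left(\left(-1\right) \left(-10\right) \right)} + X\right)^{2} = \left(\left(6 \left(\left(-1\right) \left(-10\right)\right) + \frac{1}{3 \left(\left(-1\right) \left(-10\right)\right)}\right) - 136\right)^{2} = \left(\left(6 \cdot 10 + \frac{1}{3 \cdot 10}\right) - 136\right)^{2} = \left(\left(60 + \frac{1}{3} \cdot \frac{1}{10}\right) - 136\right)^{2} = \left(\left(60 + \frac{1}{30}\right) - 136\right)^{2} = \left(\frac{1801}{30} - 136\right)^{2} = \left(- \frac{2279}{30}\right)^{2} = \frac{5193841}{900}$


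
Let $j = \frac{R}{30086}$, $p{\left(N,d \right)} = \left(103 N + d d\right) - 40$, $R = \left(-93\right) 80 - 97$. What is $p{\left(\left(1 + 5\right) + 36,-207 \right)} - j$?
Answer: $\frac{1418111147}{30086} \approx 47135.0$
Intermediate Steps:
$R = -7537$ ($R = -7440 - 97 = -7537$)
$p{\left(N,d \right)} = -40 + d^{2} + 103 N$ ($p{\left(N,d \right)} = \left(103 N + d^{2}\right) - 40 = \left(d^{2} + 103 N\right) - 40 = -40 + d^{2} + 103 N$)
$j = - \frac{7537}{30086} \approx -0.25051$
$p{\left(\left(1 + 5\right) + 36,-207 \right)} - j = \left(-40 + \left(-207\right)^{2} + 103 \left(\left(1 + 5\right) + 36\right)\right) - - \frac{7537}{30086} = \left(-40 + 42849 + 103 \left(6 + 36\right)\right) + \frac{7537}{30086} = \left(-40 + 42849 + 103 \cdot 42\right) + \frac{7537}{30086} = \left(-40 + 42849 + 4326\right) + \frac{7537}{30086} = 47135 + \frac{7537}{30086} = \frac{1418111147}{30086}$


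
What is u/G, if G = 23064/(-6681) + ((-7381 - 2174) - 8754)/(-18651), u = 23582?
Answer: -326498897738/34204915 ≈ -9545.4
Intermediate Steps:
G = -34204915/13845259 (G = 23064*(-1/6681) + (-9555 - 8754)*(-1/18651) = -7688/2227 - 18309*(-1/18651) = -7688/2227 + 6103/6217 = -34204915/13845259 ≈ -2.4705)
u/G = 23582/(-34204915/13845259) = 23582*(-13845259/34204915) = -326498897738/34204915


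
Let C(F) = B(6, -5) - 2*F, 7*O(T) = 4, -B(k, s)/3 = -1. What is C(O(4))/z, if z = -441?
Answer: -13/3087 ≈ -0.0042112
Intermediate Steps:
B(k, s) = 3 (B(k, s) = -3*(-1) = 3)
O(T) = 4/7 (O(T) = (⅐)*4 = 4/7)
C(F) = 3 - 2*F
C(O(4))/z = (3 - 2*4/7)/(-441) = (3 - 8/7)*(-1/441) = (13/7)*(-1/441) = -13/3087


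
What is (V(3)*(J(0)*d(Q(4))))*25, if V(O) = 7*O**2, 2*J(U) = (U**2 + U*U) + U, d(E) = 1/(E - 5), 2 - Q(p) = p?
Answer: 0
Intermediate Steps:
Q(p) = 2 - p
d(E) = 1/(-5 + E)
J(U) = U**2 + U/2 (J(U) = ((U**2 + U*U) + U)/2 = ((U**2 + U**2) + U)/2 = (2*U**2 + U)/2 = (U + 2*U**2)/2 = U**2 + U/2)
(V(3)*(J(0)*d(Q(4))))*25 = ((7*3**2)*((0*(1/2 + 0))/(-5 + (2 - 1*4))))*25 = ((7*9)*((0*(1/2))/(-5 + (2 - 4))))*25 = (63*(0/(-5 - 2)))*25 = (63*(0/(-7)))*25 = (63*(0*(-1/7)))*25 = (63*0)*25 = 0*25 = 0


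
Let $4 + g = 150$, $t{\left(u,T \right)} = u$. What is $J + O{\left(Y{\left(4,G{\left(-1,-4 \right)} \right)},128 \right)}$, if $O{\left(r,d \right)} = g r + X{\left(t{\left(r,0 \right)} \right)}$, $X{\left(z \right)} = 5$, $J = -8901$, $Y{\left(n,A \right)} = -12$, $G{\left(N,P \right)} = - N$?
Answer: $-10648$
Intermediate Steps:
$g = 146$ ($g = -4 + 150 = 146$)
$O{\left(r,d \right)} = 5 + 146 r$ ($O{\left(r,d \right)} = 146 r + 5 = 5 + 146 r$)
$J + O{\left(Y{\left(4,G{\left(-1,-4 \right)} \right)},128 \right)} = -8901 + \left(5 + 146 \left(-12\right)\right) = -8901 + \left(5 - 1752\right) = -8901 - 1747 = -10648$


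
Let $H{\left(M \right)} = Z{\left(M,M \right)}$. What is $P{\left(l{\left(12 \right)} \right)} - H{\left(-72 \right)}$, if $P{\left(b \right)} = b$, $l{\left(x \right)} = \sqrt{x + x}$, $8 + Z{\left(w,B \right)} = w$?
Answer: $80 + 2 \sqrt{6} \approx 84.899$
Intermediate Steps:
$Z{\left(w,B \right)} = -8 + w$
$H{\left(M \right)} = -8 + M$
$l{\left(x \right)} = \sqrt{2} \sqrt{x}$ ($l{\left(x \right)} = \sqrt{2 x} = \sqrt{2} \sqrt{x}$)
$P{\left(l{\left(12 \right)} \right)} - H{\left(-72 \right)} = \sqrt{2} \sqrt{12} - \left(-8 - 72\right) = \sqrt{2} \cdot 2 \sqrt{3} - -80 = 2 \sqrt{6} + 80 = 80 + 2 \sqrt{6}$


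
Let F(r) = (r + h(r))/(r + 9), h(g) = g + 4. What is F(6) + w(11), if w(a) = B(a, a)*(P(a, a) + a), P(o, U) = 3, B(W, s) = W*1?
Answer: 2326/15 ≈ 155.07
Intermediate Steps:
h(g) = 4 + g
B(W, s) = W
F(r) = (4 + 2*r)/(9 + r) (F(r) = (r + (4 + r))/(r + 9) = (4 + 2*r)/(9 + r))
w(a) = a*(3 + a)
F(6) + w(11) = 2*(2 + 6)/(9 + 6) + 11*(3 + 11) = 2*8/15 + 11*14 = 2*(1/15)*8 + 154 = 16/15 + 154 = 2326/15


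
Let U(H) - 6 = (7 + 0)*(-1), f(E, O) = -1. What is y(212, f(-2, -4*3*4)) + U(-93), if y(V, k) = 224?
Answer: 223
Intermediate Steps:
U(H) = -1 (U(H) = 6 + (7 + 0)*(-1) = 6 + 7*(-1) = 6 - 7 = -1)
y(212, f(-2, -4*3*4)) + U(-93) = 224 - 1 = 223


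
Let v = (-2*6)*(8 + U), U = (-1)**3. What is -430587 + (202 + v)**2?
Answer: -416663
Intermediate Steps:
U = -1
v = -84 (v = (-2*6)*(8 - 1) = -12*7 = -84)
-430587 + (202 + v)**2 = -430587 + (202 - 84)**2 = -430587 + 118**2 = -430587 + 13924 = -416663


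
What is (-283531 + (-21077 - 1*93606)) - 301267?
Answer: -699481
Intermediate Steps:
(-283531 + (-21077 - 1*93606)) - 301267 = (-283531 + (-21077 - 93606)) - 301267 = (-283531 - 114683) - 301267 = -398214 - 301267 = -699481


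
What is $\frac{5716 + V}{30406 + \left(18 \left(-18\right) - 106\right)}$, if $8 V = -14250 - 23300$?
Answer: $\frac{1363}{39968} \approx 0.034102$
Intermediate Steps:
$V = - \frac{18775}{4}$ ($V = \frac{-14250 - 23300}{8} = \frac{1}{8} \left(-37550\right) = - \frac{18775}{4} \approx -4693.8$)
$\frac{5716 + V}{30406 + \left(18 \left(-18\right) - 106\right)} = \frac{5716 - \frac{18775}{4}}{30406 + \left(18 \left(-18\right) - 106\right)} = \frac{4089}{4 \left(30406 - 430\right)} = \frac{4089}{4 \cdot 29976} = \frac{4089}{4} \cdot \frac{1}{29976} = \frac{1363}{39968}$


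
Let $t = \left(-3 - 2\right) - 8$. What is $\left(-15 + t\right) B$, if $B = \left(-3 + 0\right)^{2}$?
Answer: $-252$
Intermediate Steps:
$t = -13$ ($t = -5 - 8 = -13$)
$B = 9$ ($B = \left(-3\right)^{2} = 9$)
$\left(-15 + t\right) B = \left(-15 - 13\right) 9 = \left(-28\right) 9 = -252$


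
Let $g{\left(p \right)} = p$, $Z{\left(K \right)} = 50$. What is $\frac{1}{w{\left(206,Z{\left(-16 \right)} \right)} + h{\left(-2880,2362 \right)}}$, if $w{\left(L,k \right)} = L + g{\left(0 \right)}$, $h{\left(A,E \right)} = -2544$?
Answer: $- \frac{1}{2338} \approx -0.00042772$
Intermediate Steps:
$w{\left(L,k \right)} = L$ ($w{\left(L,k \right)} = L + 0 = L$)
$\frac{1}{w{\left(206,Z{\left(-16 \right)} \right)} + h{\left(-2880,2362 \right)}} = \frac{1}{206 - 2544} = \frac{1}{-2338} = - \frac{1}{2338}$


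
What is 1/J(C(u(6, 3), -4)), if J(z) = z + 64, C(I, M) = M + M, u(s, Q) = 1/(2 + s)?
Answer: 1/56 ≈ 0.017857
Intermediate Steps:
C(I, M) = 2*M
J(z) = 64 + z
1/J(C(u(6, 3), -4)) = 1/(64 + 2*(-4)) = 1/(64 - 8) = 1/56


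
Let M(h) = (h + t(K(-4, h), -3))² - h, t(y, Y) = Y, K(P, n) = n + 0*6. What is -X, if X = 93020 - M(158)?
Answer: -69153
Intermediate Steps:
K(P, n) = n (K(P, n) = n + 0 = n)
M(h) = (-3 + h)² - h (M(h) = (h - 3)² - h = (-3 + h)² - h)
X = 69153 (X = 93020 - ((-3 + 158)² - 1*158) = 93020 - (155² - 158) = 93020 - (24025 - 158) = 93020 - 1*23867 = 93020 - 23867 = 69153)
-X = -1*69153 = -69153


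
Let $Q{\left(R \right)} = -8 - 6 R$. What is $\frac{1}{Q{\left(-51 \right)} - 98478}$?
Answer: $- \frac{1}{98180} \approx -1.0185 \cdot 10^{-5}$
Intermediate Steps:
$\frac{1}{Q{\left(-51 \right)} - 98478} = \frac{1}{\left(-8 - -306\right) - 98478} = \frac{1}{\left(-8 + 306\right) - 98478} = \frac{1}{298 - 98478} = \frac{1}{-98180} = - \frac{1}{98180}$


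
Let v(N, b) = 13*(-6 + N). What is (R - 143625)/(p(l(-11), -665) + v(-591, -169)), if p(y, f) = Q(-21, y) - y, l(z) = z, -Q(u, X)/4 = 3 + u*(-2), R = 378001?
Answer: -117188/3965 ≈ -29.556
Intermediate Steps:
Q(u, X) = -12 + 8*u (Q(u, X) = -4*(3 + u*(-2)) = -4*(3 - 2*u) = -12 + 8*u)
v(N, b) = -78 + 13*N
p(y, f) = -180 - y (p(y, f) = (-12 + 8*(-21)) - y = (-12 - 168) - y = -180 - y)
(R - 143625)/(p(l(-11), -665) + v(-591, -169)) = (378001 - 143625)/((-180 - 1*(-11)) + (-78 + 13*(-591))) = 234376/((-180 + 11) + (-78 - 7683)) = 234376/(-169 - 7761) = 234376/(-7930) = 234376*(-1/7930) = -117188/3965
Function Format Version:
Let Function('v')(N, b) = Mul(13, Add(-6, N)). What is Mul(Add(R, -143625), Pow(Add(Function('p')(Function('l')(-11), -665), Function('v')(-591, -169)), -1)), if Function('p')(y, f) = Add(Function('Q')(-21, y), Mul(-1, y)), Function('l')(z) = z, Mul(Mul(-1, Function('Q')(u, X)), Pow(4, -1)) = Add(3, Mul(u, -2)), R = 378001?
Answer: Rational(-117188, 3965) ≈ -29.556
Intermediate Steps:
Function('Q')(u, X) = Add(-12, Mul(8, u)) (Function('Q')(u, X) = Mul(-4, Add(3, Mul(u, -2))) = Mul(-4, Add(3, Mul(-2, u))) = Add(-12, Mul(8, u)))
Function('v')(N, b) = Add(-78, Mul(13, N))
Function('p')(y, f) = Add(-180, Mul(-1, y)) (Function('p')(y, f) = Add(Add(-12, Mul(8, -21)), Mul(-1, y)) = Add(Add(-12, -168), Mul(-1, y)) = Add(-180, Mul(-1, y)))
Mul(Add(R, -143625), Pow(Add(Function('p')(Function('l')(-11), -665), Function('v')(-591, -169)), -1)) = Mul(Add(378001, -143625), Pow(Add(Add(-180, Mul(-1, -11)), Add(-78, Mul(13, -591))), -1)) = Mul(234376, Pow(Add(Add(-180, 11), Add(-78, -7683)), -1)) = Mul(234376, Pow(Add(-169, -7761), -1)) = Mul(234376, Pow(-7930, -1)) = Mul(234376, Rational(-1, 7930)) = Rational(-117188, 3965)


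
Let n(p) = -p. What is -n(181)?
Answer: 181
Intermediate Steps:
-n(181) = -(-1)*181 = -1*(-181) = 181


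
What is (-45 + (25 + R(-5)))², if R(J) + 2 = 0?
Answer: 484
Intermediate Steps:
R(J) = -2 (R(J) = -2 + 0 = -2)
(-45 + (25 + R(-5)))² = (-45 + (25 - 2))² = (-45 + 23)² = (-22)² = 484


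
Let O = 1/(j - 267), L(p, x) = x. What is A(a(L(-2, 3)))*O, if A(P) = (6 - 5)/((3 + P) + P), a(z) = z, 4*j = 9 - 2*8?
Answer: -4/9675 ≈ -0.00041344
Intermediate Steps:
j = -7/4 (j = (9 - 2*8)/4 = (9 - 16)/4 = (1/4)*(-7) = -7/4 ≈ -1.7500)
A(P) = 1/(3 + 2*P)
O = -4/1075 (O = 1/(-7/4 - 267) = 1/(-1075/4) = -4/1075 ≈ -0.0037209)
A(a(L(-2, 3)))*O = -4/1075/(3 + 2*3) = -4/1075/(3 + 6) = -4/1075/9 = (1/9)*(-4/1075) = -4/9675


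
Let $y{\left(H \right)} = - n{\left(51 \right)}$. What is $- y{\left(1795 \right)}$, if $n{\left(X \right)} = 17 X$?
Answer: $867$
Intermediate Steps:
$y{\left(H \right)} = -867$ ($y{\left(H \right)} = - 17 \cdot 51 = \left(-1\right) 867 = -867$)
$- y{\left(1795 \right)} = \left(-1\right) \left(-867\right) = 867$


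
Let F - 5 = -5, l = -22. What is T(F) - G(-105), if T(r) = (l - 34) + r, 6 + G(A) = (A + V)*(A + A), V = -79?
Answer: -38690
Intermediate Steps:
G(A) = -6 + 2*A*(-79 + A) (G(A) = -6 + (A - 79)*(A + A) = -6 + (-79 + A)*(2*A) = -6 + 2*A*(-79 + A))
F = 0 (F = 5 - 5 = 0)
T(r) = -56 + r (T(r) = (-22 - 34) + r = -56 + r)
T(F) - G(-105) = (-56 + 0) - (-6 - 158*(-105) + 2*(-105)²) = -56 - (-6 + 16590 + 2*11025) = -56 - (-6 + 16590 + 22050) = -56 - 1*38634 = -56 - 38634 = -38690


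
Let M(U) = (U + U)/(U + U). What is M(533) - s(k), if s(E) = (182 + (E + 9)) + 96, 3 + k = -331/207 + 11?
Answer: -60527/207 ≈ -292.40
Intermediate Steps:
k = 1325/207 (k = -3 + (-331/207 + 11) = -3 + 1946/207 = 1325/207 ≈ 6.4010)
s(E) = 287 + E (s(E) = (182 + (9 + E)) + 96 = (191 + E) + 96 = 287 + E)
M(U) = 1 (M(U) = (2*U)/((2*U)) = (2*U)*(1/(2*U)) = 1)
M(533) - s(k) = 1 - (287 + 1325/207) = 1 - 1*60734/207 = 1 - 60734/207 = -60527/207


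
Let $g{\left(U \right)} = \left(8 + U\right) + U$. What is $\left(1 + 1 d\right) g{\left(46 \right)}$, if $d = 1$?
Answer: $200$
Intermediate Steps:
$g{\left(U \right)} = 8 + 2 U$
$\left(1 + 1 d\right) g{\left(46 \right)} = \left(1 + 1 \cdot 1\right) \left(8 + 2 \cdot 46\right) = \left(1 + 1\right) \left(8 + 92\right) = 2 \cdot 100 = 200$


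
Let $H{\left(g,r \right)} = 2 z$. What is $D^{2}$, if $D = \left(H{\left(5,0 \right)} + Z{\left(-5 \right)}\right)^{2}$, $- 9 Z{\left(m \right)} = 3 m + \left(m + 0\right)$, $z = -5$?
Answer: $\frac{24010000}{6561} \approx 3659.5$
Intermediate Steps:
$Z{\left(m \right)} = - \frac{4 m}{9}$ ($Z{\left(m \right)} = - \frac{3 m + \left(m + 0\right)}{9} = - \frac{3 m + m}{9} = - \frac{4 m}{9}$)
$H{\left(g,r \right)} = -10$ ($H{\left(g,r \right)} = 2 \left(-5\right) = -10$)
$D = \frac{4900}{81}$ ($D = \left(-10 - - \frac{20}{9}\right)^{2} = \left(-10 + \frac{20}{9}\right)^{2} = \left(- \frac{70}{9}\right)^{2} = \frac{4900}{81} \approx 60.494$)
$D^{2} = \left(\frac{4900}{81}\right)^{2} = \frac{24010000}{6561}$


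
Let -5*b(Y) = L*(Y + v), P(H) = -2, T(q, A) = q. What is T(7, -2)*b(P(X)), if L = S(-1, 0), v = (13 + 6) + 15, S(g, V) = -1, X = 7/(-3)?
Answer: 224/5 ≈ 44.800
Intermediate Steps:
X = -7/3 (X = 7*(-⅓) = -7/3 ≈ -2.3333)
v = 34 (v = 19 + 15 = 34)
L = -1
b(Y) = 34/5 + Y/5 (b(Y) = -(-1)*(Y + 34)/5 = -(-1)*(34 + Y)/5 = -(-34 - Y)/5 = 34/5 + Y/5)
T(7, -2)*b(P(X)) = 7*(34/5 + (⅕)*(-2)) = 7*(34/5 - ⅖) = 7*(32/5) = 224/5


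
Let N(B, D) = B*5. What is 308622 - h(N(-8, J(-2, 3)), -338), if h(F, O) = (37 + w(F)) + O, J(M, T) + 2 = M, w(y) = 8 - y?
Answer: 308875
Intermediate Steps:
J(M, T) = -2 + M
N(B, D) = 5*B
h(F, O) = 45 + O - F (h(F, O) = (37 + (8 - F)) + O = (45 - F) + O = 45 + O - F)
308622 - h(N(-8, J(-2, 3)), -338) = 308622 - (45 - 338 - 5*(-8)) = 308622 - (45 - 338 - 1*(-40)) = 308622 - (45 - 338 + 40) = 308622 - 1*(-253) = 308622 + 253 = 308875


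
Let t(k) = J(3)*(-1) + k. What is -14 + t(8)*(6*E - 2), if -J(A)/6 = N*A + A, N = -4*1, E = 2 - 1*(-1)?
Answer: -750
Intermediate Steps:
E = 3 (E = 2 + 1 = 3)
N = -4
J(A) = 18*A (J(A) = -6*(-4*A + A) = -(-18)*A = 18*A)
t(k) = -54 + k (t(k) = (18*3)*(-1) + k = 54*(-1) + k = -54 + k)
-14 + t(8)*(6*E - 2) = -14 + (-54 + 8)*(6*3 - 2) = -14 - 46*(18 - 2) = -14 - 46*16 = -14 - 736 = -750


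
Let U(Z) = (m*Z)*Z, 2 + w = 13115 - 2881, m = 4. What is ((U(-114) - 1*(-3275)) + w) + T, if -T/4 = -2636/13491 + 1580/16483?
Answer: 14563463205755/222372153 ≈ 65491.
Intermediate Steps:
w = 10232 (w = -2 + (13115 - 2881) = -2 + 10234 = 10232)
U(Z) = 4*Z**2 (U(Z) = (4*Z)*Z = 4*Z**2)
T = 88533632/222372153 (T = -4*(-2636/13491 + 1580/16483) = -4*(-22133408/222372153) = 88533632/222372153 ≈ 0.39813)
((U(-114) - 1*(-3275)) + w) + T = ((4*(-114)**2 - 1*(-3275)) + 10232) + 88533632/222372153 = ((4*12996 + 3275) + 10232) + 88533632/222372153 = ((51984 + 3275) + 10232) + 88533632/222372153 = (55259 + 10232) + 88533632/222372153 = 65491 + 88533632/222372153 = 14563463205755/222372153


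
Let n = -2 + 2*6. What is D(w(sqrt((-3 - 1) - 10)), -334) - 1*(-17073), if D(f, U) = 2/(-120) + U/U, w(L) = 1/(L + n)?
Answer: 1024439/60 ≈ 17074.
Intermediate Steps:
n = 10 (n = -2 + 12 = 10)
w(L) = 1/(10 + L) (w(L) = 1/(L + 10) = 1/(10 + L))
D(f, U) = 59/60 (D(f, U) = 2*(-1/120) + 1 = -1/60 + 1 = 59/60)
D(w(sqrt((-3 - 1) - 10)), -334) - 1*(-17073) = 59/60 - 1*(-17073) = 59/60 + 17073 = 1024439/60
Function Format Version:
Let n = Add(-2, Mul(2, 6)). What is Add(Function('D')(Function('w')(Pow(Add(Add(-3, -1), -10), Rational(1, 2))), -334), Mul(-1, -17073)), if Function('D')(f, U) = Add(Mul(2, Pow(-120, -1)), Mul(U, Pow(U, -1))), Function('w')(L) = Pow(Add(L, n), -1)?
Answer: Rational(1024439, 60) ≈ 17074.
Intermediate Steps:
n = 10 (n = Add(-2, 12) = 10)
Function('w')(L) = Pow(Add(10, L), -1) (Function('w')(L) = Pow(Add(L, 10), -1) = Pow(Add(10, L), -1))
Function('D')(f, U) = Rational(59, 60) (Function('D')(f, U) = Add(Mul(2, Rational(-1, 120)), 1) = Add(Rational(-1, 60), 1) = Rational(59, 60))
Add(Function('D')(Function('w')(Pow(Add(Add(-3, -1), -10), Rational(1, 2))), -334), Mul(-1, -17073)) = Add(Rational(59, 60), Mul(-1, -17073)) = Add(Rational(59, 60), 17073) = Rational(1024439, 60)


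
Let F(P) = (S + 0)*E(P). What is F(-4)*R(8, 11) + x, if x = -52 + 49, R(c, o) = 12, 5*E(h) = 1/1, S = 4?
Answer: 33/5 ≈ 6.6000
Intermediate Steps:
E(h) = ⅕ (E(h) = (⅕)/1 = (⅕)*1 = ⅕)
F(P) = ⅘ (F(P) = (4 + 0)*(⅕) = 4*(⅕) = ⅘)
x = -3
F(-4)*R(8, 11) + x = (⅘)*12 - 3 = 48/5 - 3 = 33/5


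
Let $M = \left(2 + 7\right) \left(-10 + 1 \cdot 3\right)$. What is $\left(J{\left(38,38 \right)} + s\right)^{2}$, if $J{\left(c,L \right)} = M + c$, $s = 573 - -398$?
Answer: $894916$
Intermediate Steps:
$M = -63$ ($M = 9 \left(-10 + 3\right) = 9 \left(-7\right) = -63$)
$s = 971$ ($s = 573 + 398 = 971$)
$J{\left(c,L \right)} = -63 + c$
$\left(J{\left(38,38 \right)} + s\right)^{2} = \left(\left(-63 + 38\right) + 971\right)^{2} = \left(-25 + 971\right)^{2} = 946^{2} = 894916$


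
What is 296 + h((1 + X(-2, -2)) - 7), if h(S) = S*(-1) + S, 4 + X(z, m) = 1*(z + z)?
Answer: 296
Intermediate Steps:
X(z, m) = -4 + 2*z (X(z, m) = -4 + 1*(z + z) = -4 + 1*(2*z) = -4 + 2*z)
h(S) = 0 (h(S) = -S + S = 0)
296 + h((1 + X(-2, -2)) - 7) = 296 + 0 = 296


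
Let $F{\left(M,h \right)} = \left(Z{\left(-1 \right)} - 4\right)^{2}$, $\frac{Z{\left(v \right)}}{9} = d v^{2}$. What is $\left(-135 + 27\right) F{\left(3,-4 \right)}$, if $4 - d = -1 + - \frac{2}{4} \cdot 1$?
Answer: $-223587$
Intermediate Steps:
$d = \frac{11}{2}$ ($d = 4 - \left(-1 + - \frac{2}{4} \cdot 1\right) = 4 - \left(-1 + \left(-2\right) \frac{1}{4} \cdot 1\right) = 4 - \left(-1 - \frac{1}{2}\right) = 4 - - \frac{3}{2} = 4 + \frac{3}{2} = \frac{11}{2} \approx 5.5$)
$Z{\left(v \right)} = \frac{99 v^{2}}{2}$ ($Z{\left(v \right)} = 9 \frac{11 v^{2}}{2} = \frac{99 v^{2}}{2}$)
$F{\left(M,h \right)} = \frac{8281}{4}$ ($F{\left(M,h \right)} = \left(\frac{99 \left(-1\right)^{2}}{2} - 4\right)^{2} = \left(\frac{99}{2} \cdot 1 - 4\right)^{2} = \left(\frac{99}{2} - 4\right)^{2} = \left(\frac{91}{2}\right)^{2} = \frac{8281}{4}$)
$\left(-135 + 27\right) F{\left(3,-4 \right)} = \left(-135 + 27\right) \frac{8281}{4} = \left(-108\right) \frac{8281}{4} = -223587$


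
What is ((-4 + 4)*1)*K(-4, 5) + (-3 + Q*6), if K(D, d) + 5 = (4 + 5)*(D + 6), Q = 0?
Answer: -3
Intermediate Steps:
K(D, d) = 49 + 9*D (K(D, d) = -5 + (4 + 5)*(D + 6) = -5 + 9*(6 + D) = -5 + (54 + 9*D) = 49 + 9*D)
((-4 + 4)*1)*K(-4, 5) + (-3 + Q*6) = ((-4 + 4)*1)*(49 + 9*(-4)) + (-3 + 0*6) = (0*1)*(49 - 36) + (-3 + 0) = 0*13 - 3 = 0 - 3 = -3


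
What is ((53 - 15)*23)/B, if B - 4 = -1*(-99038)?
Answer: 437/49521 ≈ 0.0088245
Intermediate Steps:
B = 99042 (B = 4 - 1*(-99038) = 4 + 99038 = 99042)
((53 - 15)*23)/B = ((53 - 15)*23)/99042 = (38*23)*(1/99042) = 874*(1/99042) = 437/49521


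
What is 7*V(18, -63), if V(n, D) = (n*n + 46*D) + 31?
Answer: -17801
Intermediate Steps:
V(n, D) = 31 + n² + 46*D (V(n, D) = (n² + 46*D) + 31 = 31 + n² + 46*D)
7*V(18, -63) = 7*(31 + 18² + 46*(-63)) = 7*(31 + 324 - 2898) = 7*(-2543) = -17801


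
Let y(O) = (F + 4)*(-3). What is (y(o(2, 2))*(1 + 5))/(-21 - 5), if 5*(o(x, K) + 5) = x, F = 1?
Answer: 45/13 ≈ 3.4615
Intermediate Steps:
o(x, K) = -5 + x/5
y(O) = -15 (y(O) = (1 + 4)*(-3) = 5*(-3) = -15)
(y(o(2, 2))*(1 + 5))/(-21 - 5) = (-15*(1 + 5))/(-21 - 5) = -15*6/(-26) = -90*(-1/26) = 45/13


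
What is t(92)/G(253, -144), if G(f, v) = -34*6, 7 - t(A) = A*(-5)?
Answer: -467/204 ≈ -2.2892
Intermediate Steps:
t(A) = 7 + 5*A (t(A) = 7 - A*(-5) = 7 - (-5)*A = 7 + 5*A)
G(f, v) = -204
t(92)/G(253, -144) = (7 + 5*92)/(-204) = (7 + 460)*(-1/204) = 467*(-1/204) = -467/204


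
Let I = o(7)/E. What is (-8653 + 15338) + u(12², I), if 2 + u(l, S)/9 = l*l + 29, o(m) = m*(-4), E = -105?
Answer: 193552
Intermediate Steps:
o(m) = -4*m
I = 4/15 (I = -4*7/(-105) = -28*(-1/105) = 4/15 ≈ 0.26667)
u(l, S) = 243 + 9*l² (u(l, S) = -18 + 9*(l*l + 29) = -18 + 9*(l² + 29) = -18 + 9*(29 + l²) = -18 + (261 + 9*l²) = 243 + 9*l²)
(-8653 + 15338) + u(12², I) = (-8653 + 15338) + (243 + 9*(12²)²) = 6685 + (243 + 9*144²) = 6685 + (243 + 9*20736) = 6685 + (243 + 186624) = 6685 + 186867 = 193552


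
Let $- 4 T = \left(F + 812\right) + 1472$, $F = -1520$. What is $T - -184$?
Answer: $-7$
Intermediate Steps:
$T = -191$ ($T = - \frac{\left(-1520 + 812\right) + 1472}{4} = - \frac{-708 + 1472}{4} = \left(- \frac{1}{4}\right) 764 = -191$)
$T - -184 = -191 - -184 = -191 + 184 = -7$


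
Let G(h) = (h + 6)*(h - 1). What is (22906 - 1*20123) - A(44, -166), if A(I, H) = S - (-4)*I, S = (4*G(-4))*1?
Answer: 2647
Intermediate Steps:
G(h) = (-1 + h)*(6 + h) (G(h) = (6 + h)*(-1 + h) = (-1 + h)*(6 + h))
S = -40 (S = (4*(-6 + (-4)**2 + 5*(-4)))*1 = (4*(-6 + 16 - 20))*1 = (4*(-10))*1 = -40*1 = -40)
A(I, H) = -40 + 4*I (A(I, H) = -40 - (-4)*I = -40 + 4*I)
(22906 - 1*20123) - A(44, -166) = (22906 - 1*20123) - (-40 + 4*44) = (22906 - 20123) - (-40 + 176) = 2783 - 1*136 = 2783 - 136 = 2647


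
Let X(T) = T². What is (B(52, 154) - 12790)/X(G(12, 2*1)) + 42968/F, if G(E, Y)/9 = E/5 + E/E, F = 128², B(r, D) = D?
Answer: -6434981/591872 ≈ -10.872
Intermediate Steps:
F = 16384
G(E, Y) = 9 + 9*E/5 (G(E, Y) = 9*(E/5 + E/E) = 9*(E*(⅕) + 1) = 9*(E/5 + 1) = 9*(1 + E/5) = 9 + 9*E/5)
(B(52, 154) - 12790)/X(G(12, 2*1)) + 42968/F = (154 - 12790)/((9 + (9/5)*12)²) + 42968/16384 = -12636/(9 + 108/5)² + 42968*(1/16384) = -12636/((153/5)²) + 5371/2048 = -12636/23409/25 + 5371/2048 = -12636*25/23409 + 5371/2048 = -3900/289 + 5371/2048 = -6434981/591872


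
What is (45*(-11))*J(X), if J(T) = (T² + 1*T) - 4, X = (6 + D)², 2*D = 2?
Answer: -1210770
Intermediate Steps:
D = 1 (D = (½)*2 = 1)
X = 49 (X = (6 + 1)² = 7² = 49)
J(T) = -4 + T + T² (J(T) = (T² + T) - 4 = (T + T²) - 4 = -4 + T + T²)
(45*(-11))*J(X) = (45*(-11))*(-4 + 49 + 49²) = -495*(-4 + 49 + 2401) = -495*2446 = -1210770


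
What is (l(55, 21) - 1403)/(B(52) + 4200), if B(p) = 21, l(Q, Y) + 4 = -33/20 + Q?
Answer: -27073/84420 ≈ -0.32069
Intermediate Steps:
l(Q, Y) = -113/20 + Q (l(Q, Y) = -4 + (-33/20 + Q) = -113/20 + Q)
(l(55, 21) - 1403)/(B(52) + 4200) = ((-113/20 + 55) - 1403)/(21 + 4200) = (987/20 - 1403)/4221 = -27073/20*1/4221 = -27073/84420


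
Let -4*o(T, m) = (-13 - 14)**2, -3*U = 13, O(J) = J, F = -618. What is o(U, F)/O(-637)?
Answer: 729/2548 ≈ 0.28611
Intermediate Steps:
U = -13/3 (U = -1/3*13 = -13/3 ≈ -4.3333)
o(T, m) = -729/4 (o(T, m) = -(-13 - 14)**2/4 = -1/4*(-27)**2 = -1/4*729 = -729/4)
o(U, F)/O(-637) = -729/4/(-637) = -729/4*(-1/637) = 729/2548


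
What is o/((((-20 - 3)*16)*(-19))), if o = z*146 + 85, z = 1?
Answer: 231/6992 ≈ 0.033038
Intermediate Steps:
o = 231 (o = 1*146 + 85 = 146 + 85 = 231)
o/((((-20 - 3)*16)*(-19))) = 231/((((-20 - 3)*16)*(-19))) = 231/((-23*16*(-19))) = 231/((-368*(-19))) = 231/6992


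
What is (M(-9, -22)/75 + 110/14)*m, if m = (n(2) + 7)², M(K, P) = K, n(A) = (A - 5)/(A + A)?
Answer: 16925/56 ≈ 302.23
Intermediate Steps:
n(A) = (-5 + A)/(2*A) (n(A) = (-5 + A)/((2*A)) = (-5 + A)*(1/(2*A)) = (-5 + A)/(2*A))
m = 625/16 (m = ((½)*(-5 + 2)/2 + 7)² = ((½)*(½)*(-3) + 7)² = (-¾ + 7)² = (25/4)² = 625/16 ≈ 39.063)
(M(-9, -22)/75 + 110/14)*m = (-9/75 + 110/14)*(625/16) = (-9*1/75 + 110*(1/14))*(625/16) = (-3/25 + 55/7)*(625/16) = (1354/175)*(625/16) = 16925/56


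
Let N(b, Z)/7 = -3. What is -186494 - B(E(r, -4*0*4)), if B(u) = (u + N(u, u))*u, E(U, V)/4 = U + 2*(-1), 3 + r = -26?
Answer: -204474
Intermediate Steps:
r = -29 (r = -3 - 26 = -29)
N(b, Z) = -21 (N(b, Z) = 7*(-3) = -21)
E(U, V) = -8 + 4*U (E(U, V) = 4*(U + 2*(-1)) = 4*(U - 2) = 4*(-2 + U) = -8 + 4*U)
B(u) = u*(-21 + u) (B(u) = (u - 21)*u = (-21 + u)*u = u*(-21 + u))
-186494 - B(E(r, -4*0*4)) = -186494 - (-8 + 4*(-29))*(-21 + (-8 + 4*(-29))) = -186494 - (-8 - 116)*(-21 + (-8 - 116)) = -186494 - (-124)*(-21 - 124) = -186494 - (-124)*(-145) = -186494 - 1*17980 = -186494 - 17980 = -204474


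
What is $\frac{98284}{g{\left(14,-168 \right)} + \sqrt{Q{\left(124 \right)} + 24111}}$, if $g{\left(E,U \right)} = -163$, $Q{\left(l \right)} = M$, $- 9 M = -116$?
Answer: $- \frac{72091314}{11003} - \frac{147426 \sqrt{217115}}{11003} \approx -12795.0$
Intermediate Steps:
$M = \frac{116}{9}$ ($M = \left(- \frac{1}{9}\right) \left(-116\right) = \frac{116}{9} \approx 12.889$)
$Q{\left(l \right)} = \frac{116}{9}$
$\frac{98284}{g{\left(14,-168 \right)} + \sqrt{Q{\left(124 \right)} + 24111}} = \frac{98284}{-163 + \sqrt{\frac{116}{9} + 24111}} = \frac{98284}{-163 + \sqrt{\frac{217115}{9}}} = \frac{98284}{-163 + \frac{\sqrt{217115}}{3}}$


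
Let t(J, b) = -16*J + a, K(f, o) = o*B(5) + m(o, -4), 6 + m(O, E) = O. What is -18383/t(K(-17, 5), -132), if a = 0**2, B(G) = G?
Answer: 18383/384 ≈ 47.872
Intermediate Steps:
m(O, E) = -6 + O
a = 0
K(f, o) = -6 + 6*o (K(f, o) = o*5 + (-6 + o) = 5*o + (-6 + o) = -6 + 6*o)
t(J, b) = -16*J (t(J, b) = -16*J + 0 = -16*J)
-18383/t(K(-17, 5), -132) = -18383*(-1/(16*(-6 + 6*5))) = -18383*(-1/(16*(-6 + 30))) = -18383/((-16*24)) = -18383/(-384) = -18383*(-1/384) = 18383/384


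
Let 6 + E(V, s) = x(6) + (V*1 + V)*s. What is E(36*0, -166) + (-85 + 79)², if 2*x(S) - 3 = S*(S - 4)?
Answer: 75/2 ≈ 37.500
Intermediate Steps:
x(S) = 3/2 + S*(-4 + S)/2 (x(S) = 3/2 + (S*(S - 4))/2 = 3/2 + (S*(-4 + S))/2 = 3/2 + S*(-4 + S)/2)
E(V, s) = 3/2 + 2*V*s (E(V, s) = -6 + ((3/2 + (½)*6² - 2*6) + (V*1 + V)*s) = -6 + ((3/2 + (½)*36 - 12) + (V + V)*s) = -6 + ((3/2 + 18 - 12) + (2*V)*s) = -6 + (15/2 + 2*V*s) = 3/2 + 2*V*s)
E(36*0, -166) + (-85 + 79)² = (3/2 + 2*(36*0)*(-166)) + (-85 + 79)² = (3/2 + 2*0*(-166)) + (-6)² = (3/2 + 0) + 36 = 3/2 + 36 = 75/2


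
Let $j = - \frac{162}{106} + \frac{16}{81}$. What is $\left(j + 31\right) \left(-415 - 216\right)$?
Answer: $- \frac{80370470}{4293} \approx -18721.0$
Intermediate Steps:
$j = - \frac{5713}{4293}$ ($j = \left(-162\right) \frac{1}{106} + 16 \cdot \frac{1}{81} = - \frac{81}{53} + \frac{16}{81} = - \frac{5713}{4293} \approx -1.3308$)
$\left(j + 31\right) \left(-415 - 216\right) = \left(- \frac{5713}{4293} + 31\right) \left(-415 - 216\right) = \frac{127370}{4293} \left(-631\right) = - \frac{80370470}{4293}$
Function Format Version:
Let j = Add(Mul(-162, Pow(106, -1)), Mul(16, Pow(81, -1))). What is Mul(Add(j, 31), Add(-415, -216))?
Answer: Rational(-80370470, 4293) ≈ -18721.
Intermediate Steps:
j = Rational(-5713, 4293) (j = Add(Mul(-162, Rational(1, 106)), Mul(16, Rational(1, 81))) = Add(Rational(-81, 53), Rational(16, 81)) = Rational(-5713, 4293) ≈ -1.3308)
Mul(Add(j, 31), Add(-415, -216)) = Mul(Add(Rational(-5713, 4293), 31), Add(-415, -216)) = Mul(Rational(127370, 4293), -631) = Rational(-80370470, 4293)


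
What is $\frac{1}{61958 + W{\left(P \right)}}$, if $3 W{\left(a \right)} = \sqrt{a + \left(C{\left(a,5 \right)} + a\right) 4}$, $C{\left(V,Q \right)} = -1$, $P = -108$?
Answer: $\frac{278811}{17274572210} - \frac{3 i \sqrt{34}}{8637286105} \approx 1.614 \cdot 10^{-5} - 2.0253 \cdot 10^{-9} i$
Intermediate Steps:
$W{\left(a \right)} = \frac{\sqrt{-4 + 5 a}}{3}$ ($W{\left(a \right)} = \frac{\sqrt{a + \left(-1 + a\right) 4}}{3} = \frac{\sqrt{a + \left(-4 + 4 a\right)}}{3} = \frac{\sqrt{-4 + 5 a}}{3}$)
$\frac{1}{61958 + W{\left(P \right)}} = \frac{1}{61958 + \frac{\sqrt{-4 + 5 \left(-108\right)}}{3}} = \frac{1}{61958 + \frac{\sqrt{-4 - 540}}{3}} = \frac{1}{61958 + \frac{\sqrt{-544}}{3}} = \frac{1}{61958 + \frac{4 i \sqrt{34}}{3}}$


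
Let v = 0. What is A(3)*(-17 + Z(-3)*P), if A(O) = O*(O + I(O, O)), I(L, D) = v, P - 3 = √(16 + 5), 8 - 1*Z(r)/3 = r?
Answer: 738 + 297*√21 ≈ 2099.0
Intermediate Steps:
Z(r) = 24 - 3*r
P = 3 + √21 (P = 3 + √(16 + 5) = 3 + √21 ≈ 7.5826)
I(L, D) = 0
A(O) = O² (A(O) = O*(O + 0) = O*O = O²)
A(3)*(-17 + Z(-3)*P) = 3²*(-17 + (24 - 3*(-3))*(3 + √21)) = 9*(-17 + (24 + 9)*(3 + √21)) = 9*(-17 + 33*(3 + √21)) = 9*(-17 + (99 + 33*√21)) = 9*(82 + 33*√21) = 738 + 297*√21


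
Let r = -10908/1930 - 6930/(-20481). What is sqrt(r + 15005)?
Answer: sqrt(651023425694394185)/6588055 ≈ 122.47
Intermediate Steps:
r = -35005308/6588055 (r = -10908*1/1930 - 6930*(-1/20481) = -5454/965 + 2310/6827 = -35005308/6588055 ≈ -5.3135)
sqrt(r + 15005) = sqrt(-35005308/6588055 + 15005) = sqrt(98818759967/6588055) = sqrt(651023425694394185)/6588055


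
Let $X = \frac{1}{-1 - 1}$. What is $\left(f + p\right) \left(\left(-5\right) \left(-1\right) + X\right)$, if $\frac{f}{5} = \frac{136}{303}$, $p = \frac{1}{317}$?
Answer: $\frac{647589}{64034} \approx 10.113$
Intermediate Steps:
$p = \frac{1}{317} \approx 0.0031546$
$f = \frac{680}{303}$ ($f = 5 \cdot \frac{136}{303} = \frac{680}{303} \approx 2.2442$)
$X = - \frac{1}{2}$ ($X = \frac{1}{-2} = - \frac{1}{2} \approx -0.5$)
$\left(f + p\right) \left(\left(-5\right) \left(-1\right) + X\right) = \left(\frac{680}{303} + \frac{1}{317}\right) \left(\left(-5\right) \left(-1\right) - \frac{1}{2}\right) = \frac{215863 \left(5 - \frac{1}{2}\right)}{96051} = \frac{215863}{96051} \cdot \frac{9}{2} = \frac{647589}{64034}$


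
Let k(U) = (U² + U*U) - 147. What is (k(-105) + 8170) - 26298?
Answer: 3775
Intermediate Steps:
k(U) = -147 + 2*U² (k(U) = (U² + U²) - 147 = 2*U² - 147 = -147 + 2*U²)
(k(-105) + 8170) - 26298 = ((-147 + 2*(-105)²) + 8170) - 26298 = ((-147 + 2*11025) + 8170) - 26298 = ((-147 + 22050) + 8170) - 26298 = (21903 + 8170) - 26298 = 30073 - 26298 = 3775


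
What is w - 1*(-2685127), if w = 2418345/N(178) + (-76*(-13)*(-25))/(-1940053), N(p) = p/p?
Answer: 9901006188716/1940053 ≈ 5.1035e+6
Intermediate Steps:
N(p) = 1
w = 4691717496985/1940053 (w = 2418345/1 + (-76*(-13)*(-25))/(-1940053) = 2418345*1 + (988*(-25))*(-1/1940053) = 2418345 - 24700*(-1/1940053) = 2418345 + 24700/1940053 = 4691717496985/1940053 ≈ 2.4183e+6)
w - 1*(-2685127) = 4691717496985/1940053 - 1*(-2685127) = 4691717496985/1940053 + 2685127 = 9901006188716/1940053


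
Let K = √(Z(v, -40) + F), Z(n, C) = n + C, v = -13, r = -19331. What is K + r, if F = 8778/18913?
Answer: -19331 + I*√18792164843/18913 ≈ -19331.0 + 7.2482*I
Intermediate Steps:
F = 8778/18913 (F = 8778*(1/18913) = 8778/18913 ≈ 0.46413)
Z(n, C) = C + n
K = I*√18792164843/18913 (K = √((-40 - 13) + 8778/18913) = √(-53 + 8778/18913) = √(-993611/18913) = I*√18792164843/18913 ≈ 7.2482*I)
K + r = I*√18792164843/18913 - 19331 = -19331 + I*√18792164843/18913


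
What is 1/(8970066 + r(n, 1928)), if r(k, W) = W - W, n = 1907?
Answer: 1/8970066 ≈ 1.1148e-7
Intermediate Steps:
r(k, W) = 0
1/(8970066 + r(n, 1928)) = 1/(8970066 + 0) = 1/8970066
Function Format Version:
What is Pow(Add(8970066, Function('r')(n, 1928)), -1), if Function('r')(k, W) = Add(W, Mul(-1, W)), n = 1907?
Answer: Rational(1, 8970066) ≈ 1.1148e-7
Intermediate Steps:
Function('r')(k, W) = 0
Pow(Add(8970066, Function('r')(n, 1928)), -1) = Pow(Add(8970066, 0), -1) = Pow(8970066, -1) = Rational(1, 8970066)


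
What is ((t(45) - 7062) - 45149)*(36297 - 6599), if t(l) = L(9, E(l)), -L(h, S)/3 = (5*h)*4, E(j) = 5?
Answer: -1566599198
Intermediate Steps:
L(h, S) = -60*h (L(h, S) = -3*5*h*4 = -60*h)
t(l) = -540 (t(l) = -60*9 = -540)
((t(45) - 7062) - 45149)*(36297 - 6599) = ((-540 - 7062) - 45149)*(36297 - 6599) = (-7602 - 45149)*29698 = -52751*29698 = -1566599198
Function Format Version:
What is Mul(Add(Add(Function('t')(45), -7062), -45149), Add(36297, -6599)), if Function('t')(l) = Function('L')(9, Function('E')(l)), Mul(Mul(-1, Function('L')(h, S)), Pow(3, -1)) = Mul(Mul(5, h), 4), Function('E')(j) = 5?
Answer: -1566599198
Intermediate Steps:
Function('L')(h, S) = Mul(-60, h) (Function('L')(h, S) = Mul(-3, Mul(Mul(5, h), 4)) = Mul(-3, Mul(20, h)) = Mul(-60, h))
Function('t')(l) = -540 (Function('t')(l) = Mul(-60, 9) = -540)
Mul(Add(Add(Function('t')(45), -7062), -45149), Add(36297, -6599)) = Mul(Add(Add(-540, -7062), -45149), Add(36297, -6599)) = Mul(Add(-7602, -45149), 29698) = Mul(-52751, 29698) = -1566599198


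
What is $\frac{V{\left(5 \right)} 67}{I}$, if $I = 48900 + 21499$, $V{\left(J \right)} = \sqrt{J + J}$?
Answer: $\frac{67 \sqrt{10}}{70399} \approx 0.0030096$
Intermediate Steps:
$V{\left(J \right)} = \sqrt{2} \sqrt{J}$ ($V{\left(J \right)} = \sqrt{2 J} = \sqrt{2} \sqrt{J}$)
$I = 70399$
$\frac{V{\left(5 \right)} 67}{I} = \frac{\sqrt{2} \sqrt{5} \cdot 67}{70399} = \sqrt{10} \cdot 67 \cdot \frac{1}{70399} = 67 \sqrt{10} \cdot \frac{1}{70399} = \frac{67 \sqrt{10}}{70399}$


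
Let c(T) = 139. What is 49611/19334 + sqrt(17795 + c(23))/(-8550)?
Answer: 49611/19334 - 7*sqrt(366)/8550 ≈ 2.5503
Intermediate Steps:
49611/19334 + sqrt(17795 + c(23))/(-8550) = 49611/19334 + sqrt(17795 + 139)/(-8550) = 49611*(1/19334) + sqrt(17934)*(-1/8550) = 49611/19334 + (7*sqrt(366))*(-1/8550) = 49611/19334 - 7*sqrt(366)/8550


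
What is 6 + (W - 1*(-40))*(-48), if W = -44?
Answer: 198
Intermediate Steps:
6 + (W - 1*(-40))*(-48) = 6 + (-44 - 1*(-40))*(-48) = 6 + (-44 + 40)*(-48) = 6 - 4*(-48) = 6 + 192 = 198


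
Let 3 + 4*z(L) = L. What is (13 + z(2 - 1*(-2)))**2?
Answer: 2809/16 ≈ 175.56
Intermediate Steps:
z(L) = -3/4 + L/4
(13 + z(2 - 1*(-2)))**2 = (13 + (-3/4 + (2 - 1*(-2))/4))**2 = (13 + (-3/4 + (2 + 2)/4))**2 = (13 + (-3/4 + (1/4)*4))**2 = (13 + (-3/4 + 1))**2 = (13 + 1/4)**2 = (53/4)**2 = 2809/16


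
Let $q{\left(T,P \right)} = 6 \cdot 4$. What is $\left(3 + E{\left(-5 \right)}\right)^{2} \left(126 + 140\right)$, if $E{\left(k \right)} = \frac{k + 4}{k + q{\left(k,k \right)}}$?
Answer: $\frac{43904}{19} \approx 2310.7$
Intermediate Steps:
$q{\left(T,P \right)} = 24$
$E{\left(k \right)} = \frac{4 + k}{24 + k}$ ($E{\left(k \right)} = \frac{k + 4}{k + 24} = \frac{4 + k}{24 + k}$)
$\left(3 + E{\left(-5 \right)}\right)^{2} \left(126 + 140\right) = \left(3 + \frac{4 - 5}{24 - 5}\right)^{2} \left(126 + 140\right) = \left(3 + \frac{1}{19} \left(-1\right)\right)^{2} \cdot 266 = \left(3 - \frac{1}{19}\right)^{2} \cdot 266 = \left(\frac{56}{19}\right)^{2} \cdot 266 = \frac{3136}{361} \cdot 266 = \frac{43904}{19}$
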